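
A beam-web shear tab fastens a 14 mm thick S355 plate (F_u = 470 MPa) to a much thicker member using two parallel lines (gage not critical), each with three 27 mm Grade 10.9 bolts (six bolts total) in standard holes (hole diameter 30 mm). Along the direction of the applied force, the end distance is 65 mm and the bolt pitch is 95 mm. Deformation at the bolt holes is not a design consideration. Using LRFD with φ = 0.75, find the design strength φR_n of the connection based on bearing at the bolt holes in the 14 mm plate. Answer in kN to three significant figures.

2340 kN

Per bolt r_n = 1.5 l_c t F_u ≤ 3.0 d t F_u; upper limit = 3.0 × 27 × 14 × 470 / 1000 = 533 kN.
Edge bolt: l_c = 65 − 30/2 = 50 mm → 1.5 × 50 × 14 × 470 / 1000 = 493.5 → r_n = 493.5 kN.
Interior bolts: l_c = 95 − 30 = 65 mm → 1.5 × 65 × 14 × 470 / 1000 = 641.6 → r_n = 533 kN.
R_n = 2 × 493.5 + 4 × 533 = 3119 kN.
Design strength φR_n = 0.75 × 3119 = 2340 kN.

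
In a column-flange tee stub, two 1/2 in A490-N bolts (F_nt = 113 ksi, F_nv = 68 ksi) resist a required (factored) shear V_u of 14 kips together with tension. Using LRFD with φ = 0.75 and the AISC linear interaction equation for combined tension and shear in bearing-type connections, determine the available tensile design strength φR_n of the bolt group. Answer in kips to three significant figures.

20 kips

A_b = π·0.5²/4 = 0.1963 in²; f_rv = 14 / (2 × 0.1963) = 35.65 ksi.
F'_nt = 1.3 F_nt − (F_nt / φF_nv) f_rv = 1.3·113 − (113/(0.75·68))·35.65 = 67.91 ksi, capped at F_nt → F'_nt = 67.91 ksi.
R_n = F'_nt · A_b · n = 67.91 × 0.1963 × 2 = 26.67 kips.
Design strength φR_n = 0.75 × 26.67 = 20 kips.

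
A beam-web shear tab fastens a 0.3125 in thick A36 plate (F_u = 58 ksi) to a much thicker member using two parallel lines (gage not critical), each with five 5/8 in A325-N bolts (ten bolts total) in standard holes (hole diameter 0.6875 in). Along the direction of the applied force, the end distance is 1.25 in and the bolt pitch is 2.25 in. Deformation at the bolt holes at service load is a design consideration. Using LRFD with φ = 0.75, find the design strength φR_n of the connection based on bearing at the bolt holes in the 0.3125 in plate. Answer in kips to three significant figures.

193 kips

Per bolt r_n = 1.2 l_c t F_u ≤ 2.4 d t F_u; upper limit = 2.4 × 0.625 × 0.3125 × 58 = 27.19 kips.
Edge bolt: l_c = 1.25 − 0.6875/2 = 0.9062 in → 1.2 × 0.9062 × 0.3125 × 58 = 19.71 → r_n = 19.71 kips.
Interior bolts: l_c = 2.25 − 0.6875 = 1.562 in → 1.2 × 1.562 × 0.3125 × 58 = 33.98 → r_n = 27.19 kips.
R_n = 2 × 19.71 + 8 × 27.19 = 256.9 kips.
Design strength φR_n = 0.75 × 256.9 = 193 kips.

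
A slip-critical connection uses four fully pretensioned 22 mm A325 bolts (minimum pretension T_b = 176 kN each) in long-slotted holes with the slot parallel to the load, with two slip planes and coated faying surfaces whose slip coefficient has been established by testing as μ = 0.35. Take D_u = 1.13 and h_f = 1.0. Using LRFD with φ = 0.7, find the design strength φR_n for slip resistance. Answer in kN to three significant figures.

390 kN

R_n = μ · D_u · h_f · T_b · n_s · n_b = 0.35 × 1.13 × 1.0 × 176 × 2 × 4 = 556.9 kN.
Design strength φR_n = 0.7 × 556.9 = 390 kN.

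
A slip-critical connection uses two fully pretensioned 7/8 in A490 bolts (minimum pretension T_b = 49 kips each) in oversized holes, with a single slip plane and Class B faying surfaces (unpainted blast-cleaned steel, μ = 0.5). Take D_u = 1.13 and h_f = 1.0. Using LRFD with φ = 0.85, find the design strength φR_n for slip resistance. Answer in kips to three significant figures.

47.1 kips

R_n = μ · D_u · h_f · T_b · n_s · n_b = 0.5 × 1.13 × 1.0 × 49 × 1 × 2 = 55.37 kips.
Design strength φR_n = 0.85 × 55.37 = 47.1 kips.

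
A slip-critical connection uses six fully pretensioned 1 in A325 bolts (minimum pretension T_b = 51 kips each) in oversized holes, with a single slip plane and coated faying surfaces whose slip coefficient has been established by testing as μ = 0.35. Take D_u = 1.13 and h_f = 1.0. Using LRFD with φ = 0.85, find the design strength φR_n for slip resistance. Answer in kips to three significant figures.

R_n = μ · D_u · h_f · T_b · n_s · n_b = 0.35 × 1.13 × 1.0 × 51 × 1 × 6 = 121 kips.
Design strength φR_n = 0.85 × 121 = 103 kips.

103 kips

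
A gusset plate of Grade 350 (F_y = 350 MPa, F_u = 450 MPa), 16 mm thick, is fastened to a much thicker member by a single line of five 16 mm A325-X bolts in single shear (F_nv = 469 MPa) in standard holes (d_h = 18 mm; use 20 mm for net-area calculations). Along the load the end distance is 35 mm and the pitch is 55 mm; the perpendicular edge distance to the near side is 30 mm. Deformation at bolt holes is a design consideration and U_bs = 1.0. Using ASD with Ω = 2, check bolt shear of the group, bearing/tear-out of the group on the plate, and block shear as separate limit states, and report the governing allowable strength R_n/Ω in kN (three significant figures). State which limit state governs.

236 kN (bolt shear governs)

Bolt shear: A_b = π·16²/4 = 201.1 mm²; R_n = 469 × 201.1 × 5 × 1 / 1000 = 471.5 kN → 471.5 / 2 = 236 kN.
Bearing: edge l_c = 26, r_n = 224.6 kN; interior l_c = 37, r_n = 276.5 kN; R_n = 224.6 + 4·276.5 = 1331 kN → 665 kN.
Block shear: A_gv = 4080, A_nv = 2640, A_nt = 320 mm²; R_n = min(0.6F_uA_nv, 0.6F_yA_gv) + U_bs·F_u·A_nt = 856.8 kN → 428 kN.
Bolt shear governs: 236 kN.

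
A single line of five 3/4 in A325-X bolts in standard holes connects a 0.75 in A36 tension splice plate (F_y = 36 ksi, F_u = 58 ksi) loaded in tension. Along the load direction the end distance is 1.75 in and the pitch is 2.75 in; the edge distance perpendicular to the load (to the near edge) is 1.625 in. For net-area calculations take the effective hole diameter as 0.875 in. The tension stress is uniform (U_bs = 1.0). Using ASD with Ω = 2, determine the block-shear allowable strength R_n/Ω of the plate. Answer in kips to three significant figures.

Shear plane L_v = 1.75 + 4·2.75 = 12.75 in; A_gv = 12.75 × 0.75 = 9.562 in².
A_nv = (12.75 − 4.5·0.875) × 0.75 = 6.609 in².
A_nt = (1.625 − 0.5·0.875) × 0.75 = 0.8906 in².
0.6 F_u A_nv = 230 kips; 0.6 F_y A_gv = 206.5 kips → shear yielding governs the shear term.
R_n = 206.5 + 1.0 × 58 × 0.8906 = 258.2 kips.
Allowable strength R_n/Ω = 258.2 / 2 = 129 kips.

129 kips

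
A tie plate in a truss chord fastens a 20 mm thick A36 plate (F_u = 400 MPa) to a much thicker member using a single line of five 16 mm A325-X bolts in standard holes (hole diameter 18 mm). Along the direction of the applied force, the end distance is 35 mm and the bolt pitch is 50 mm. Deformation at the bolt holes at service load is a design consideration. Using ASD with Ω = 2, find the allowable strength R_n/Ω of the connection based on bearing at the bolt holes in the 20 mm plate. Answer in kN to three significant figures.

739 kN

Per bolt r_n = 1.2 l_c t F_u ≤ 2.4 d t F_u; upper limit = 2.4 × 16 × 20 × 400 / 1000 = 307.2 kN.
Edge bolt: l_c = 35 − 18/2 = 26 mm → 1.2 × 26 × 20 × 400 / 1000 = 249.6 → r_n = 249.6 kN.
Interior bolts: l_c = 50 − 18 = 32 mm → 1.2 × 32 × 20 × 400 / 1000 = 307.2 → r_n = 307.2 kN.
R_n = 1 × 249.6 + 4 × 307.2 = 1478 kN.
Allowable strength R_n/Ω = 1478 / 2 = 739 kN.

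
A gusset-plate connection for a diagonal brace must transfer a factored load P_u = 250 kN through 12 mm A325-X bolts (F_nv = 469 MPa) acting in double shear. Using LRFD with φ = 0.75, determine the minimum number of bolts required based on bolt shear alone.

4 bolts

A_b = π·12²/4 = 113.1 mm².
Per-bolt design strength φR_n = 0.75 × 469 × 113.1 × 2 / 1000 = 79.56 kN.
n ≥ 250 / 79.56 = 3.142 → use 4 bolts.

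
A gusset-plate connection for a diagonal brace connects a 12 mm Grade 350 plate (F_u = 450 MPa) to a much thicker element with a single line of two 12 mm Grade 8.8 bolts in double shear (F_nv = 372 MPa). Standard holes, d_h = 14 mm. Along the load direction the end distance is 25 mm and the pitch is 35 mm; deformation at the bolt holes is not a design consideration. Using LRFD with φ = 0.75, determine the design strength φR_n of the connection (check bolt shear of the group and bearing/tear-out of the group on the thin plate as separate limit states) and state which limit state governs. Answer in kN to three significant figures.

Bolt shear: A_b = π·12²/4 = 113.1 mm²; R_n = 372 × 113.1 × 2 × 2 / 1000 = 168.3 kN → 0.75 × 168.3 = 126 kN.
Bearing (1.5 l_c t F_u ≤ 3.0 d t F_u): upper limit = 3.0·12·12·450 / 1000 = 194.4 kN.
  Edge l_c = 25 − 14/2 = 18 → r_n = 145.8 kN; interior l_c = 35 − 14 = 21 → r_n = 170.1 kN.
  R_n,bearing = 1·145.8 + 1·170.1 = 315.9 kN → 0.75 × 315.9 = 237 kN.
Bolt shear governs: 126 kN.

126 kN (bolt shear governs)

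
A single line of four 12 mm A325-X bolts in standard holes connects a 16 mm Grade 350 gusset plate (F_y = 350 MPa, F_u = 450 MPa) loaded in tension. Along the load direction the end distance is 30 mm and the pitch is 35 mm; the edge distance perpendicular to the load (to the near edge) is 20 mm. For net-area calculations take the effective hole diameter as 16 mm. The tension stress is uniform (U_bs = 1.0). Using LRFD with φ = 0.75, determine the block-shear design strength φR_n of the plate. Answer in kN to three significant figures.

321 kN

Shear plane L_v = 30 + 3·35 = 135 mm; A_gv = 135 × 16 = 2160 mm².
A_nv = (135 − 3.5·16) × 16 = 1264 mm².
A_nt = (20 − 0.5·16) × 16 = 192 mm².
0.6 F_u A_nv = 341.3 kN; 0.6 F_y A_gv = 453.6 kN → shear rupture governs the shear term.
R_n = 341.3 + 1.0 × 450 × 192 / 1000 = 427.7 kN.
Design strength φR_n = 0.75 × 427.7 = 321 kN.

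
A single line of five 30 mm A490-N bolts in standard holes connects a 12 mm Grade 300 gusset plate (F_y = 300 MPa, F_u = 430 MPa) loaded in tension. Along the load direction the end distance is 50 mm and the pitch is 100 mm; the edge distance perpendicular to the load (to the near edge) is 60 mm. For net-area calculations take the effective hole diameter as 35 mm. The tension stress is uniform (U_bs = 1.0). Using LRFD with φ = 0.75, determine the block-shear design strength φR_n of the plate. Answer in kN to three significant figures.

844 kN

Shear plane L_v = 50 + 4·100 = 450 mm; A_gv = 450 × 12 = 5400 mm².
A_nv = (450 − 4.5·35) × 12 = 3510 mm².
A_nt = (60 − 0.5·35) × 12 = 510 mm².
0.6 F_u A_nv = 905.6 kN; 0.6 F_y A_gv = 972 kN → shear rupture governs the shear term.
R_n = 905.6 + 1.0 × 430 × 510 / 1000 = 1125 kN.
Design strength φR_n = 0.75 × 1125 = 844 kN.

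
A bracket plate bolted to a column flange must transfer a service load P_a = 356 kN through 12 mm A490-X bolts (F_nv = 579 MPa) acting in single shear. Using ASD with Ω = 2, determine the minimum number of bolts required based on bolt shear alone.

11 bolts

A_b = π·12²/4 = 113.1 mm².
Per-bolt allowable strength R_n/Ω = 579 × 113.1 × 1 / 1000 / 2 = 32.74 kN.
n ≥ 356 / 32.74 = 10.87 → use 11 bolts.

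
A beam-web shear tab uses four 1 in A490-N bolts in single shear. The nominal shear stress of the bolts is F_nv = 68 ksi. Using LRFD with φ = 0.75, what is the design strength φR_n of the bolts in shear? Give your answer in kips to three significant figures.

160 kips

A_b = π × 1² / 4 = 0.7854 in².
R_n = F_nv · A_b · n · n_s = 68 × 0.7854 × 4 × 1 = 213.6 kips.
Design strength φR_n = 0.75 × 213.6 = 160 kips.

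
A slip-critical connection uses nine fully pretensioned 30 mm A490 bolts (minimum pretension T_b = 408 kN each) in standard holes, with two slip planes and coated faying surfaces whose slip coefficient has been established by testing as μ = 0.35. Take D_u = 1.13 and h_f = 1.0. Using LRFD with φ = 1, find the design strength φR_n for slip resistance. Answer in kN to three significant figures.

2900 kN

R_n = μ · D_u · h_f · T_b · n_s · n_b = 0.35 × 1.13 × 1.0 × 408 × 2 × 9 = 2905 kN.
Design strength φR_n = 1 × 2905 = 2900 kN.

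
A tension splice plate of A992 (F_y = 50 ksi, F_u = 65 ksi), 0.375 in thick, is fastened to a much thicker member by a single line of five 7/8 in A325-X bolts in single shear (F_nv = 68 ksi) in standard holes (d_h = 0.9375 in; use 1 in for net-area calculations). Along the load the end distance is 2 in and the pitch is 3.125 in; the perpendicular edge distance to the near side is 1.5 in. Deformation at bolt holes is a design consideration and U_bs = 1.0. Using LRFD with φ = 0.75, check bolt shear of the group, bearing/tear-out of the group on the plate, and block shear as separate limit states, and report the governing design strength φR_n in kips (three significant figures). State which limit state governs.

Bolt shear: A_b = π·0.875²/4 = 0.6013 in²; R_n = 68 × 0.6013 × 5 × 1 = 204.4 kips → 0.75 × 204.4 = 153 kips.
Bearing: edge l_c = 1.531, r_n = 44.79 kips; interior l_c = 2.188, r_n = 51.19 kips; R_n = 44.79 + 4·51.19 = 249.5 kips → 187 kips.
Block shear: A_gv = 5.438, A_nv = 3.75, A_nt = 0.375 in²; R_n = min(0.6F_uA_nv, 0.6F_yA_gv) + U_bs·F_u·A_nt = 170.6 kips → 128 kips.
Block shear governs: 128 kips.

128 kips (block shear governs)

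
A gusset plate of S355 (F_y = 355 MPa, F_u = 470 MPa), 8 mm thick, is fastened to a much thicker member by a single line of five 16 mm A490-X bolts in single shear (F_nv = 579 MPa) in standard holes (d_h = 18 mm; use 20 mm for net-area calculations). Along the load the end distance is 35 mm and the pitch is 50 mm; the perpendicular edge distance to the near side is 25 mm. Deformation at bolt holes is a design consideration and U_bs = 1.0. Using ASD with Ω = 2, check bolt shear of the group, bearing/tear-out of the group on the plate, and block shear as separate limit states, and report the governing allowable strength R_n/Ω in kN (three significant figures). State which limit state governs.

192 kN (block shear governs)

Bolt shear: A_b = π·16²/4 = 201.1 mm²; R_n = 579 × 201.1 × 5 × 1 / 1000 = 582.1 kN → 582.1 / 2 = 291 kN.
Bearing: edge l_c = 26, r_n = 117.3 kN; interior l_c = 32, r_n = 144.4 kN; R_n = 117.3 + 4·144.4 = 694.8 kN → 347 kN.
Block shear: A_gv = 1880, A_nv = 1160, A_nt = 120 mm²; R_n = min(0.6F_uA_nv, 0.6F_yA_gv) + U_bs·F_u·A_nt = 383.5 kN → 192 kN.
Block shear governs: 192 kN.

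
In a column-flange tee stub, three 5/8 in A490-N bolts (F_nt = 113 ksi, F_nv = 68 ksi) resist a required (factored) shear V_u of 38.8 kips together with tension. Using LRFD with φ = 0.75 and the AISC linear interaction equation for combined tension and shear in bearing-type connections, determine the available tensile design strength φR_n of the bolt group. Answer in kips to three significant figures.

A_b = π·0.625²/4 = 0.3068 in²; f_rv = 38.8 / (3 × 0.3068) = 42.16 ksi.
F'_nt = 1.3 F_nt − (F_nt / φF_nv) f_rv = 1.3·113 − (113/(0.75·68))·42.16 = 53.5 ksi, capped at F_nt → F'_nt = 53.5 ksi.
R_n = F'_nt · A_b · n = 53.5 × 0.3068 × 3 = 49.24 kips.
Design strength φR_n = 0.75 × 49.24 = 36.9 kips.

36.9 kips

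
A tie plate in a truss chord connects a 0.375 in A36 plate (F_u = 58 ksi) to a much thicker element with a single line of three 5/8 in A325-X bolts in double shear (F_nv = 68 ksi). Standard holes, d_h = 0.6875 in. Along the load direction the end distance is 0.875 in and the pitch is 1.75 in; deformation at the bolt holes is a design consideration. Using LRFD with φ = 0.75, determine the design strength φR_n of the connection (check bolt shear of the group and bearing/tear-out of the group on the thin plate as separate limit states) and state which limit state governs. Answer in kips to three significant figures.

52 kips (bearing governs)

Bolt shear: A_b = π·0.625²/4 = 0.3068 in²; R_n = 68 × 0.3068 × 3 × 2 = 125.2 kips → 0.75 × 125.2 = 93.9 kips.
Bearing (1.2 l_c t F_u ≤ 2.4 d t F_u): upper limit = 2.4·0.625·0.375·58 = 32.62 kips.
  Edge l_c = 0.875 − 0.6875/2 = 0.5312 → r_n = 13.87 kips; interior l_c = 1.75 − 0.6875 = 1.062 → r_n = 27.73 kips.
  R_n,bearing = 1·13.87 + 2·27.73 = 69.33 kips → 0.75 × 69.33 = 52 kips.
Bearing governs: 52 kips.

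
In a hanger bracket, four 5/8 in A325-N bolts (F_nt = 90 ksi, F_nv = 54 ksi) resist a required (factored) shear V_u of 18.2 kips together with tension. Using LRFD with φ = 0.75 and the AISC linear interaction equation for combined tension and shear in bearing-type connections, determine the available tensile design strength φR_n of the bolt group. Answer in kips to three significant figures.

77.4 kips

A_b = π·0.625²/4 = 0.3068 in²; f_rv = 18.2 / (4 × 0.3068) = 14.83 ksi.
F'_nt = 1.3 F_nt − (F_nt / φF_nv) f_rv = 1.3·90 − (90/(0.75·54))·14.83 = 84.04 ksi, capped at F_nt → F'_nt = 84.04 ksi.
R_n = F'_nt · A_b · n = 84.04 × 0.3068 × 4 = 103.1 kips.
Design strength φR_n = 0.75 × 103.1 = 77.4 kips.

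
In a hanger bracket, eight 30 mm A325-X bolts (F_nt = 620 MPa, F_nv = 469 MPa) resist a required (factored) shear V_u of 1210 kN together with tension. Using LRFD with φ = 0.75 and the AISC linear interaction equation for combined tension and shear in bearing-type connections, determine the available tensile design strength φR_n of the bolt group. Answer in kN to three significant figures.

A_b = π·30²/4 = 706.9 mm²; f_rv = 1210 × 1000 / (8 × 706.9) = 214 MPa.
F'_nt = 1.3 F_nt − (F_nt / φF_nv) f_rv = 1.3·620 − (620/(0.75·469))·214 = 428.8 MPa, capped at F_nt → F'_nt = 428.8 MPa.
R_n = F'_nt · A_b · n = 428.8 × 706.9 × 8 / 1000 = 2425 kN.
Design strength φR_n = 0.75 × 2425 = 1820 kN.

1820 kN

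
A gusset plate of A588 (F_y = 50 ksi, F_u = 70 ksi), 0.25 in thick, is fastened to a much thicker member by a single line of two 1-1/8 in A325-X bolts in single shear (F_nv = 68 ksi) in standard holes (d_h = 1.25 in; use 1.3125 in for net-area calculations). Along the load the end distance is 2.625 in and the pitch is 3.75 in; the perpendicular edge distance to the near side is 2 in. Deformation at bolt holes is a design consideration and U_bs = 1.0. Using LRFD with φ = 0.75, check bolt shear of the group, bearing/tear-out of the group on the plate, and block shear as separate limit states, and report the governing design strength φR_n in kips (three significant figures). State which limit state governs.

Bolt shear: A_b = π·1.125²/4 = 0.994 in²; R_n = 68 × 0.994 × 2 × 1 = 135.2 kips → 0.75 × 135.2 = 101 kips.
Bearing: edge l_c = 2, r_n = 42 kips; interior l_c = 2.5, r_n = 47.25 kips; R_n = 42 + 1·47.25 = 89.25 kips → 66.9 kips.
Block shear: A_gv = 1.594, A_nv = 1.102, A_nt = 0.3359 in²; R_n = min(0.6F_uA_nv, 0.6F_yA_gv) + U_bs·F_u·A_nt = 69.78 kips → 52.3 kips.
Block shear governs: 52.3 kips.

52.3 kips (block shear governs)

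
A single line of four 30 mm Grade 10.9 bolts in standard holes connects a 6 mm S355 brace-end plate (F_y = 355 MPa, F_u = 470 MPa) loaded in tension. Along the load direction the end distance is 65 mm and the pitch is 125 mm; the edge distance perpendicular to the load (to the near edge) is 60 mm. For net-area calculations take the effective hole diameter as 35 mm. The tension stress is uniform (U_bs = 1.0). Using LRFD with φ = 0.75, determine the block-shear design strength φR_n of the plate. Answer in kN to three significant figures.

493 kN

Shear plane L_v = 65 + 3·125 = 440 mm; A_gv = 440 × 6 = 2640 mm².
A_nv = (440 − 3.5·35) × 6 = 1905 mm².
A_nt = (60 − 0.5·35) × 6 = 255 mm².
0.6 F_u A_nv = 537.2 kN; 0.6 F_y A_gv = 562.3 kN → shear rupture governs the shear term.
R_n = 537.2 + 1.0 × 470 × 255 / 1000 = 657.1 kN.
Design strength φR_n = 0.75 × 657.1 = 493 kN.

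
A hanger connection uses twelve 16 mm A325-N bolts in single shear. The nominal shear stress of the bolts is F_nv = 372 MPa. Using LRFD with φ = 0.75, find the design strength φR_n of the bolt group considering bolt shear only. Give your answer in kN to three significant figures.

673 kN

A_b = π × 16² / 4 = 201.1 mm².
R_n = F_nv · A_b · n · n_s = 372 × 201.1 × 12 × 1 / 1000 = 897.5 kN.
Design strength φR_n = 0.75 × 897.5 = 673 kN.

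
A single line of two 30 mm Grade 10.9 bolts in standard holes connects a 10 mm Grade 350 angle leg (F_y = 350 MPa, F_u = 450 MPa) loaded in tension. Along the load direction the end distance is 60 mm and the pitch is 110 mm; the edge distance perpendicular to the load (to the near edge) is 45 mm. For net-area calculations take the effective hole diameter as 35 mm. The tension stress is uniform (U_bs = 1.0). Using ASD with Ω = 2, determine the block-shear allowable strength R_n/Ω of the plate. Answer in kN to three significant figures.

Shear plane L_v = 60 + 1·110 = 170 mm; A_gv = 170 × 10 = 1700 mm².
A_nv = (170 − 1.5·35) × 10 = 1175 mm².
A_nt = (45 − 0.5·35) × 10 = 275 mm².
0.6 F_u A_nv = 317.2 kN; 0.6 F_y A_gv = 357 kN → shear rupture governs the shear term.
R_n = 317.2 + 1.0 × 450 × 275 / 1000 = 441 kN.
Allowable strength R_n/Ω = 441 / 2 = 220 kN.

220 kN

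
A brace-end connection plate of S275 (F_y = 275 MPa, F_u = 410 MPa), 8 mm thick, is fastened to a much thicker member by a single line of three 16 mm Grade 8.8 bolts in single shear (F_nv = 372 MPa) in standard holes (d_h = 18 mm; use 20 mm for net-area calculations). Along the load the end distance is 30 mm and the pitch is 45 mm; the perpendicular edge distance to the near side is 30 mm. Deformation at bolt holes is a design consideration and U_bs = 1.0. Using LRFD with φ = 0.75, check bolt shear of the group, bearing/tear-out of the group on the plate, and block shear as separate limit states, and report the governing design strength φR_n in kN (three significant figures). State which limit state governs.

153 kN (block shear governs)

Bolt shear: A_b = π·16²/4 = 201.1 mm²; R_n = 372 × 201.1 × 3 × 1 / 1000 = 224.4 kN → 0.75 × 224.4 = 168 kN.
Bearing: edge l_c = 21, r_n = 82.66 kN; interior l_c = 27, r_n = 106.3 kN; R_n = 82.66 + 2·106.3 = 295.2 kN → 221 kN.
Block shear: A_gv = 960, A_nv = 560, A_nt = 160 mm²; R_n = min(0.6F_uA_nv, 0.6F_yA_gv) + U_bs·F_u·A_nt = 203.4 kN → 153 kN.
Block shear governs: 153 kN.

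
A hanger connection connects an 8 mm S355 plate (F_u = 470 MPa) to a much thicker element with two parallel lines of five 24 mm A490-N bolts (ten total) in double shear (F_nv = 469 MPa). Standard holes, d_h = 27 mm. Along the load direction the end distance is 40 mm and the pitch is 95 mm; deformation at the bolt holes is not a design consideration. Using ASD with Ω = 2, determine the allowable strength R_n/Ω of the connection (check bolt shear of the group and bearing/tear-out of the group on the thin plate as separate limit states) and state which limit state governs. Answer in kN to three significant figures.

1230 kN (bearing governs)

Bolt shear: A_b = π·24²/4 = 452.4 mm²; R_n = 469 × 452.4 × 10 × 2 / 1000 = 4243 kN → 4243 / 2 = 2120 kN.
Bearing (1.5 l_c t F_u ≤ 3.0 d t F_u): upper limit = 3.0·24·8·470 / 1000 = 270.7 kN.
  Edge l_c = 40 − 27/2 = 26.5 → r_n = 149.5 kN; interior l_c = 95 − 27 = 68 → r_n = 270.7 kN.
  R_n,bearing = 2·149.5 + 8·270.7 = 2465 kN → 2465 / 2 = 1230 kN.
Bearing governs: 1230 kN.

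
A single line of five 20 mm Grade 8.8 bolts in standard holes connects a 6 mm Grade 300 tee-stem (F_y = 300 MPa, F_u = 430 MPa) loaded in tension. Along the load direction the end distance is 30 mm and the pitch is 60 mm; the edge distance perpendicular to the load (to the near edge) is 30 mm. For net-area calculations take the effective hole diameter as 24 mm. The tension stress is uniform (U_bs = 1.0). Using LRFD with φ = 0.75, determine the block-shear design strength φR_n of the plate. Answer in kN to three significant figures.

Shear plane L_v = 30 + 4·60 = 270 mm; A_gv = 270 × 6 = 1620 mm².
A_nv = (270 − 4.5·24) × 6 = 972 mm².
A_nt = (30 − 0.5·24) × 6 = 108 mm².
0.6 F_u A_nv = 250.8 kN; 0.6 F_y A_gv = 291.6 kN → shear rupture governs the shear term.
R_n = 250.8 + 1.0 × 430 × 108 / 1000 = 297.2 kN.
Design strength φR_n = 0.75 × 297.2 = 223 kN.

223 kN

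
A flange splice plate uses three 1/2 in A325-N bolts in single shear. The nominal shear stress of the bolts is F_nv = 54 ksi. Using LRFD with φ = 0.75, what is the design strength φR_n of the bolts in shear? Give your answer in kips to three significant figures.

A_b = π × 0.5² / 4 = 0.1963 in².
R_n = F_nv · A_b · n · n_s = 54 × 0.1963 × 3 × 1 = 31.81 kips.
Design strength φR_n = 0.75 × 31.81 = 23.9 kips.

23.9 kips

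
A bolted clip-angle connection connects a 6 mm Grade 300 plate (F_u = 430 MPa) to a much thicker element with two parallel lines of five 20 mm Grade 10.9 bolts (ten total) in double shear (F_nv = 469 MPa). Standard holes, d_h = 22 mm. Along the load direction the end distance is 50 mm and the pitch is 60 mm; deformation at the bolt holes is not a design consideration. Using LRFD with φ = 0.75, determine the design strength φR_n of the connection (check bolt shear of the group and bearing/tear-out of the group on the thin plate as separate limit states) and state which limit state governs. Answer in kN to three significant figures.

1110 kN (bearing governs)

Bolt shear: A_b = π·20²/4 = 314.2 mm²; R_n = 469 × 314.2 × 10 × 2 / 1000 = 2947 kN → 0.75 × 2947 = 2210 kN.
Bearing (1.5 l_c t F_u ≤ 3.0 d t F_u): upper limit = 3.0·20·6·430 / 1000 = 154.8 kN.
  Edge l_c = 50 − 22/2 = 39 → r_n = 150.9 kN; interior l_c = 60 − 22 = 38 → r_n = 147.1 kN.
  R_n,bearing = 2·150.9 + 8·147.1 = 1478 kN → 0.75 × 1478 = 1110 kN.
Bearing governs: 1110 kN.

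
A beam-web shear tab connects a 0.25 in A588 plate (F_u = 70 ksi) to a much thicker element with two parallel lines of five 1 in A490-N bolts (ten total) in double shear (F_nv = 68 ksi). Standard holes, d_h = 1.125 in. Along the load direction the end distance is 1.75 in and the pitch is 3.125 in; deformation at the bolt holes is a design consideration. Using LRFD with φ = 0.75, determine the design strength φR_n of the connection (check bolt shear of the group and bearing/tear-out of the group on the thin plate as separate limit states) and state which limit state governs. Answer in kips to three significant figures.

289 kips (bearing governs)

Bolt shear: A_b = π·1²/4 = 0.7854 in²; R_n = 68 × 0.7854 × 10 × 2 = 1068 kips → 0.75 × 1068 = 801 kips.
Bearing (1.2 l_c t F_u ≤ 2.4 d t F_u): upper limit = 2.4·1·0.25·70 = 42 kips.
  Edge l_c = 1.75 − 1.125/2 = 1.188 → r_n = 24.94 kips; interior l_c = 3.125 − 1.125 = 2 → r_n = 42 kips.
  R_n,bearing = 2·24.94 + 8·42 = 385.9 kips → 0.75 × 385.9 = 289 kips.
Bearing governs: 289 kips.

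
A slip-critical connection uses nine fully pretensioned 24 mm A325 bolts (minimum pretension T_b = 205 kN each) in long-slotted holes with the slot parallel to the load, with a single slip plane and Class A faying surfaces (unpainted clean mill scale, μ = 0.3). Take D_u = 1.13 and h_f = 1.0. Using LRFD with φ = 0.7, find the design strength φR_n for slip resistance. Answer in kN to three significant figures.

R_n = μ · D_u · h_f · T_b · n_s · n_b = 0.3 × 1.13 × 1.0 × 205 × 1 × 9 = 625.5 kN.
Design strength φR_n = 0.7 × 625.5 = 438 kN.

438 kN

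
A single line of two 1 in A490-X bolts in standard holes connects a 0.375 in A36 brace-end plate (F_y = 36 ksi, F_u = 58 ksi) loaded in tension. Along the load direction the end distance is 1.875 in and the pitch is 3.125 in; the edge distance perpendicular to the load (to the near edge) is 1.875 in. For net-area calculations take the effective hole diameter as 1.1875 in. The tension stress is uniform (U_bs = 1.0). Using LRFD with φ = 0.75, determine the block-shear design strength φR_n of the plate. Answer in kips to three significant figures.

51.3 kips

Shear plane L_v = 1.875 + 1·3.125 = 5 in; A_gv = 5 × 0.375 = 1.875 in².
A_nv = (5 − 1.5·1.1875) × 0.375 = 1.207 in².
A_nt = (1.875 − 0.5·1.1875) × 0.375 = 0.4805 in².
0.6 F_u A_nv = 42 kips; 0.6 F_y A_gv = 40.5 kips → shear yielding governs the shear term.
R_n = 40.5 + 1.0 × 58 × 0.4805 = 68.37 kips.
Design strength φR_n = 0.75 × 68.37 = 51.3 kips.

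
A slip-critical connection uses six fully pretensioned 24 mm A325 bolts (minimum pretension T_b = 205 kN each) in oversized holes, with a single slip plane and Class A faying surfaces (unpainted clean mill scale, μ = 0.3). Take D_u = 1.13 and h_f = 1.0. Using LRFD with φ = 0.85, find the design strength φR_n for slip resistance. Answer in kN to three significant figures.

R_n = μ · D_u · h_f · T_b · n_s · n_b = 0.3 × 1.13 × 1.0 × 205 × 1 × 6 = 417 kN.
Design strength φR_n = 0.85 × 417 = 354 kN.

354 kN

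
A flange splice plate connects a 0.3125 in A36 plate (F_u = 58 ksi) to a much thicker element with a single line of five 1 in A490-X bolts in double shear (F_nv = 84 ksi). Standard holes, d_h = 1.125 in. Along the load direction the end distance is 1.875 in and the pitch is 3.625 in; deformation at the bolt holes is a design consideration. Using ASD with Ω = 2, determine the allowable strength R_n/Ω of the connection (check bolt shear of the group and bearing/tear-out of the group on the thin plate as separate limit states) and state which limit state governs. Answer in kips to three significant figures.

101 kips (bearing governs)

Bolt shear: A_b = π·1²/4 = 0.7854 in²; R_n = 84 × 0.7854 × 5 × 2 = 659.7 kips → 659.7 / 2 = 330 kips.
Bearing (1.2 l_c t F_u ≤ 2.4 d t F_u): upper limit = 2.4·1·0.3125·58 = 43.5 kips.
  Edge l_c = 1.875 − 1.125/2 = 1.312 → r_n = 28.55 kips; interior l_c = 3.625 − 1.125 = 2.5 → r_n = 43.5 kips.
  R_n,bearing = 1·28.55 + 4·43.5 = 202.5 kips → 202.5 / 2 = 101 kips.
Bearing governs: 101 kips.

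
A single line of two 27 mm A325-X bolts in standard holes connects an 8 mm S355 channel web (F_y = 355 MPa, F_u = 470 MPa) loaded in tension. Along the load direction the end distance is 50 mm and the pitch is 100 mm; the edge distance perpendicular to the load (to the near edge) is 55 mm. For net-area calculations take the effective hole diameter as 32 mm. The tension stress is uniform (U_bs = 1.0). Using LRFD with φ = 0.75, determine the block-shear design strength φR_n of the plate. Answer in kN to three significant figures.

283 kN

Shear plane L_v = 50 + 1·100 = 150 mm; A_gv = 150 × 8 = 1200 mm².
A_nv = (150 − 1.5·32) × 8 = 816 mm².
A_nt = (55 − 0.5·32) × 8 = 312 mm².
0.6 F_u A_nv = 230.1 kN; 0.6 F_y A_gv = 255.6 kN → shear rupture governs the shear term.
R_n = 230.1 + 1.0 × 470 × 312 / 1000 = 376.8 kN.
Design strength φR_n = 0.75 × 376.8 = 283 kN.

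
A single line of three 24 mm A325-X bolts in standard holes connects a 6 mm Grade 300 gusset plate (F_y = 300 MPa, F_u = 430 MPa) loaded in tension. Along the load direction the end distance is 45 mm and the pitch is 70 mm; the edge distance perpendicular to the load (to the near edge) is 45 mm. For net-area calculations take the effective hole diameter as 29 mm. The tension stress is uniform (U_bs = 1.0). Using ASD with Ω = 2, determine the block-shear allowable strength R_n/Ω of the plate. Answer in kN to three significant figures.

126 kN

Shear plane L_v = 45 + 2·70 = 185 mm; A_gv = 185 × 6 = 1110 mm².
A_nv = (185 − 2.5·29) × 6 = 675 mm².
A_nt = (45 − 0.5·29) × 6 = 183 mm².
0.6 F_u A_nv = 174.2 kN; 0.6 F_y A_gv = 199.8 kN → shear rupture governs the shear term.
R_n = 174.2 + 1.0 × 430 × 183 / 1000 = 252.8 kN.
Allowable strength R_n/Ω = 252.8 / 2 = 126 kN.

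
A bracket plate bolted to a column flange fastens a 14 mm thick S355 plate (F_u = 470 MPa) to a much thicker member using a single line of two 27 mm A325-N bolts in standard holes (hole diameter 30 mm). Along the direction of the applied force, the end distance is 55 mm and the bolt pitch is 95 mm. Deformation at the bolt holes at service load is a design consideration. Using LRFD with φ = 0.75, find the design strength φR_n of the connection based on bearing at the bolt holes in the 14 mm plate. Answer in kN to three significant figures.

Per bolt r_n = 1.2 l_c t F_u ≤ 2.4 d t F_u; upper limit = 2.4 × 27 × 14 × 470 / 1000 = 426.4 kN.
Edge bolt: l_c = 55 − 30/2 = 40 mm → 1.2 × 40 × 14 × 470 / 1000 = 315.8 → r_n = 315.8 kN.
Interior bolts: l_c = 95 − 30 = 65 mm → 1.2 × 65 × 14 × 470 / 1000 = 513.2 → r_n = 426.4 kN.
R_n = 1 × 315.8 + 1 × 426.4 = 742.2 kN.
Design strength φR_n = 0.75 × 742.2 = 557 kN.

557 kN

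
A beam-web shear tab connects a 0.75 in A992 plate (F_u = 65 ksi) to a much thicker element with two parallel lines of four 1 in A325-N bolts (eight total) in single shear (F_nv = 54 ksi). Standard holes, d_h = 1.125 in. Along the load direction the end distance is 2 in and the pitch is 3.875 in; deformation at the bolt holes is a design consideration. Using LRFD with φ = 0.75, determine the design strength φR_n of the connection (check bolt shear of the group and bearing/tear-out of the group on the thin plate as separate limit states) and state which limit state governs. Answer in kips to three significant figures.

Bolt shear: A_b = π·1²/4 = 0.7854 in²; R_n = 54 × 0.7854 × 8 × 1 = 339.3 kips → 0.75 × 339.3 = 254 kips.
Bearing (1.2 l_c t F_u ≤ 2.4 d t F_u): upper limit = 2.4·1·0.75·65 = 117 kips.
  Edge l_c = 2 − 1.125/2 = 1.438 → r_n = 84.09 kips; interior l_c = 3.875 − 1.125 = 2.75 → r_n = 117 kips.
  R_n,bearing = 2·84.09 + 6·117 = 870.2 kips → 0.75 × 870.2 = 653 kips.
Bolt shear governs: 254 kips.

254 kips (bolt shear governs)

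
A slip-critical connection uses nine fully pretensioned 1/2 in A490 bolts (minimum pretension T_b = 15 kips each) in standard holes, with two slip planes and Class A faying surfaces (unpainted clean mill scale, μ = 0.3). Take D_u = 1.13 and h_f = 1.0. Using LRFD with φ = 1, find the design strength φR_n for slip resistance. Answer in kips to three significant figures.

R_n = μ · D_u · h_f · T_b · n_s · n_b = 0.3 × 1.13 × 1.0 × 15 × 2 × 9 = 91.53 kips.
Design strength φR_n = 1 × 91.53 = 91.5 kips.

91.5 kips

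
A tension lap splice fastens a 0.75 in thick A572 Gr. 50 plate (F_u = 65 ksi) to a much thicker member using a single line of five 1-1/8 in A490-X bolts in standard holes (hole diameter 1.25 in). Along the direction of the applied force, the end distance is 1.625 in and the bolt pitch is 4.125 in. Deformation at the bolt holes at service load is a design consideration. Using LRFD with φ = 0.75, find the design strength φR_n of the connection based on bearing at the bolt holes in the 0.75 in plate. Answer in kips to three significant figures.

439 kips

Per bolt r_n = 1.2 l_c t F_u ≤ 2.4 d t F_u; upper limit = 2.4 × 1.125 × 0.75 × 65 = 131.6 kips.
Edge bolt: l_c = 1.625 − 1.25/2 = 1 in → 1.2 × 1 × 0.75 × 65 = 58.5 → r_n = 58.5 kips.
Interior bolts: l_c = 4.125 − 1.25 = 2.875 in → 1.2 × 2.875 × 0.75 × 65 = 168.2 → r_n = 131.6 kips.
R_n = 1 × 58.5 + 4 × 131.6 = 585 kips.
Design strength φR_n = 0.75 × 585 = 439 kips.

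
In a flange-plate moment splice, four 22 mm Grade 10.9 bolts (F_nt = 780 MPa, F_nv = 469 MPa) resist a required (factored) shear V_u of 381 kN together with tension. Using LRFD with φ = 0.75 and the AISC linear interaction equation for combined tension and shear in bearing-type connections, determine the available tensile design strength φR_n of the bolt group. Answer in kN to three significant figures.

A_b = π·22²/4 = 380.1 mm²; f_rv = 381 × 1000 / (4 × 380.1) = 250.6 MPa.
F'_nt = 1.3 F_nt − (F_nt / φF_nv) f_rv = 1.3·780 − (780/(0.75·469))·250.6 = 458.4 MPa, capped at F_nt → F'_nt = 458.4 MPa.
R_n = F'_nt · A_b · n = 458.4 × 380.1 × 4 / 1000 = 697 kN.
Design strength φR_n = 0.75 × 697 = 523 kN.

523 kN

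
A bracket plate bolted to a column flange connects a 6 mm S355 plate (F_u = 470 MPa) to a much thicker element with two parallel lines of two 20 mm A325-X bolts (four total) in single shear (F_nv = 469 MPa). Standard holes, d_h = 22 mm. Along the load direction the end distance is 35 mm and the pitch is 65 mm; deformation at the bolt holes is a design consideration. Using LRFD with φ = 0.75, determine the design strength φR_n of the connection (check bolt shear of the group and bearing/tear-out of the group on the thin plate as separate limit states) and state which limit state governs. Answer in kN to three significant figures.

325 kN (bearing governs)

Bolt shear: A_b = π·20²/4 = 314.2 mm²; R_n = 469 × 314.2 × 4 × 1 / 1000 = 589.4 kN → 0.75 × 589.4 = 442 kN.
Bearing (1.2 l_c t F_u ≤ 2.4 d t F_u): upper limit = 2.4·20·6·470 / 1000 = 135.4 kN.
  Edge l_c = 35 − 22/2 = 24 → r_n = 81.22 kN; interior l_c = 65 − 22 = 43 → r_n = 135.4 kN.
  R_n,bearing = 2·81.22 + 2·135.4 = 433.2 kN → 0.75 × 433.2 = 325 kN.
Bearing governs: 325 kN.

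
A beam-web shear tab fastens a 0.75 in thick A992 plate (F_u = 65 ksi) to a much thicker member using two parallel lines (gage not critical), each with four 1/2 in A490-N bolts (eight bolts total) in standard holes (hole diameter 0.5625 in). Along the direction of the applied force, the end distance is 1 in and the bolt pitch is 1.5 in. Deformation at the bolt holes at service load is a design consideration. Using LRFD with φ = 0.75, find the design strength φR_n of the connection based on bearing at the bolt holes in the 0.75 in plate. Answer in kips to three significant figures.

310 kips

Per bolt r_n = 1.2 l_c t F_u ≤ 2.4 d t F_u; upper limit = 2.4 × 0.5 × 0.75 × 65 = 58.5 kips.
Edge bolt: l_c = 1 − 0.5625/2 = 0.7188 in → 1.2 × 0.7188 × 0.75 × 65 = 42.05 → r_n = 42.05 kips.
Interior bolts: l_c = 1.5 − 0.5625 = 0.9375 in → 1.2 × 0.9375 × 0.75 × 65 = 54.84 → r_n = 54.84 kips.
R_n = 2 × 42.05 + 6 × 54.84 = 413.2 kips.
Design strength φR_n = 0.75 × 413.2 = 310 kips.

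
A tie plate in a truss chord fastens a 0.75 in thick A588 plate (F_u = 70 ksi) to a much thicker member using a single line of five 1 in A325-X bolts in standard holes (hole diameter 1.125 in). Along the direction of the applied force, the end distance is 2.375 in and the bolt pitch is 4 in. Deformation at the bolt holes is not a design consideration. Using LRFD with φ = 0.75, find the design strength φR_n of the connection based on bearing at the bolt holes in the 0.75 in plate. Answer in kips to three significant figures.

Per bolt r_n = 1.5 l_c t F_u ≤ 3.0 d t F_u; upper limit = 3.0 × 1 × 0.75 × 70 = 157.5 kips.
Edge bolt: l_c = 2.375 − 1.125/2 = 1.812 in → 1.5 × 1.812 × 0.75 × 70 = 142.7 → r_n = 142.7 kips.
Interior bolts: l_c = 4 − 1.125 = 2.875 in → 1.5 × 2.875 × 0.75 × 70 = 226.4 → r_n = 157.5 kips.
R_n = 1 × 142.7 + 4 × 157.5 = 772.7 kips.
Design strength φR_n = 0.75 × 772.7 = 580 kips.

580 kips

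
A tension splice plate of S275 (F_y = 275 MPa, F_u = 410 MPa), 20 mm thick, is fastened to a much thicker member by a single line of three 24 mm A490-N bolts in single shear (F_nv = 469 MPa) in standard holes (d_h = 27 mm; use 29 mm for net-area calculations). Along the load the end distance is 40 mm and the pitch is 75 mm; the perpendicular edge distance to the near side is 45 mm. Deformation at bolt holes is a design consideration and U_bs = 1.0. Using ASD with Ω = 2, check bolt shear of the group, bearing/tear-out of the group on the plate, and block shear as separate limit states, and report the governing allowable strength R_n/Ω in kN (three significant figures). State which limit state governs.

318 kN (bolt shear governs)

Bolt shear: A_b = π·24²/4 = 452.4 mm²; R_n = 469 × 452.4 × 3 × 1 / 1000 = 636.5 kN → 636.5 / 2 = 318 kN.
Bearing: edge l_c = 26.5, r_n = 260.8 kN; interior l_c = 48, r_n = 472.3 kN; R_n = 260.8 + 2·472.3 = 1205 kN → 603 kN.
Block shear: A_gv = 3800, A_nv = 2350, A_nt = 610 mm²; R_n = min(0.6F_uA_nv, 0.6F_yA_gv) + U_bs·F_u·A_nt = 828.2 kN → 414 kN.
Bolt shear governs: 318 kN.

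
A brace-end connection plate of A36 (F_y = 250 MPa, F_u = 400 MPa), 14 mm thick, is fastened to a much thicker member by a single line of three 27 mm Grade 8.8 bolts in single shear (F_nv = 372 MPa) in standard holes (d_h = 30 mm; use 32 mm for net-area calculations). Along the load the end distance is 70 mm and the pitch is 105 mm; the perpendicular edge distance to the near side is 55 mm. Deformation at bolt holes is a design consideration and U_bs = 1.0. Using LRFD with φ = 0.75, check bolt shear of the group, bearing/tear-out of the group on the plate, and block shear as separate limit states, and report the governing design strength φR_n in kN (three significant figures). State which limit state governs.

479 kN (bolt shear governs)

Bolt shear: A_b = π·27²/4 = 572.6 mm²; R_n = 372 × 572.6 × 3 × 1 / 1000 = 639 kN → 0.75 × 639 = 479 kN.
Bearing: edge l_c = 55, r_n = 362.9 kN; interior l_c = 75, r_n = 362.9 kN; R_n = 362.9 + 2·362.9 = 1089 kN → 816 kN.
Block shear: A_gv = 3920, A_nv = 2800, A_nt = 546 mm²; R_n = min(0.6F_uA_nv, 0.6F_yA_gv) + U_bs·F_u·A_nt = 806.4 kN → 605 kN.
Bolt shear governs: 479 kN.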